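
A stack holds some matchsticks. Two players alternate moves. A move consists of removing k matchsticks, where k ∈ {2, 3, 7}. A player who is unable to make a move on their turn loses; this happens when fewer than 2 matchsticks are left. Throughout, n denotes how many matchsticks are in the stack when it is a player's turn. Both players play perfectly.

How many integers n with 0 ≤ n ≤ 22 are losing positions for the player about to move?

10

Work bottom-up. With no move the player to move loses. Otherwise the position is W if at least one move leads to an L position for the opponent, and L if every move leads to a W.
n=0: no move → L
n=1: no move → L
n=2: can move to 0, which is L ⇒ W
n=3: can move to 1, which is L ⇒ W
n=4: can move to 1, which is L ⇒ W
n=5: moves to 3(W), 2(W); every one is W ⇒ L
n=6: moves to 4(W), 3(W); every one is W ⇒ L
n=7: can move to 5, which is L ⇒ W
n=8: can move to 6, which is L ⇒ W
n=9: can move to 6, which is L ⇒ W
n=10: moves to 8(W), 7(W), 3(W); every one is W ⇒ L
n=11: moves to 9(W), 8(W), 4(W); every one is W ⇒ L
n=12: can move to 10, which is L ⇒ W
n=13: can move to 11, which is L ⇒ W
n=14: can move to 11, which is L ⇒ W
n=15: moves to 13(W), 12(W), 8(W); every one is W ⇒ L
n=16: moves to 14(W), 13(W), 9(W); every one is W ⇒ L
n=17: can move to 15, which is L ⇒ W
n=18: can move to 16, which is L ⇒ W
n=19: can move to 16, which is L ⇒ W
n=20: moves to 18(W), 17(W), 13(W); every one is W ⇒ L
n=21: moves to 19(W), 18(W), 14(W); every one is W ⇒ L
n=22: can move to 20, which is L ⇒ W
L entries with 0 ≤ n ≤ 22: n = 0, 1, 5, 6, 10, 11, 15, 16, 20, 21; that makes 10.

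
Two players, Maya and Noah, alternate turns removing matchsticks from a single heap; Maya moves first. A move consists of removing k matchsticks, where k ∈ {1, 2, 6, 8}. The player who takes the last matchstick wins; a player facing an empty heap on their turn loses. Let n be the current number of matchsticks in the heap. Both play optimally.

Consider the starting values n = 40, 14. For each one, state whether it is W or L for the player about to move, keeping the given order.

40: W, 14: L

Compute win/loss labels from the base case upward. A position with no move is L. Any other position is W if it can reach an L in one move, else L.
n=0: no move → L
n=1: →0(L), so W
n=2: →0(L), so W
n=3: →2(W), 1(W) — all W, so L
n=4: →3(L), so W
n=5: →3(L), so W
n=6: →0(L), so W
n=7: →6(W), 5(W), 1(W) — all W, so L
n=8: →7(L), so W
n=9: →7(L), so W
n=10: →9(W), 8(W), 4(W), 2(W) — all W, so L
n=11: →10(L), so W
n=12: →10(L), so W
n=13: →7(L), so W
n=14: →13(W), 12(W), 8(W), 6(W) — all W, so L
n=15: →14(L), so W
n=16: →14(L), so W
n=17: →16(W), 15(W), 11(W), 9(W) — all W, so L
n=18: →17(L), so W
n=19: →17(L), so W
n=20: →14(L), so W
n=21: →20(W), 19(W), 15(W), 13(W) — all W, so L
n=22: →21(L), so W
n=23: →21(L), so W
n=24: →23(W), 22(W), 18(W), 16(W) — all W, so L
n=25: →24(L), so W
n=26: →24(L), so W
n=27: →21(L), so W
n=28: →27(W), 26(W), 22(W), 20(W) — all W, so L
n=29: →28(L), so W
n=30: →28(L), so W
n=31: →30(W), 29(W), 25(W), 23(W) — all W, so L
n=32: →31(L), so W
n=33: →31(L), so W
n=34: →28(L), so W
n=35: →34(W), 33(W), 29(W), 27(W) — all W, so L
n=36: →35(L), so W
n=37: →35(L), so W
n=38: →37(W), 36(W), 32(W), 30(W) — all W, so L
n=39: →38(L), so W
n=40: →38(L), so W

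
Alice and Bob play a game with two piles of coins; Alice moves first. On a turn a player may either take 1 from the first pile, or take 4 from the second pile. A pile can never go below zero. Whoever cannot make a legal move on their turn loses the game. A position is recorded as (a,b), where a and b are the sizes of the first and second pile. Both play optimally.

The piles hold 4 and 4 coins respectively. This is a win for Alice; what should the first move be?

Positions with no move are L. A position that does have a move is losing for the player to move precisely when every available move leads to a winning position for the opponent. Fill in the labels:
No move ever increases a pile, so every position that can arise here has a ≤ 4 and b ≤ 4; it is enough to label the cells with 0 ≤ a ≤ 4 and 0 ≤ b ≤ 4.
Every move lowers a or b (never raises either), so fill the grid row by row in increasing a, and left to right within a row: each cell's successors are then already labelled.
      b=0  b=1  b=2  b=3  b=4
a=0:    L    L    L    L    W
a=1:    W    W    W    W    L
a=2:    L    L    L    L    W
a=3:    W    W    W    W    L
a=4:    L    L    L    L    W
Cells with no legal move (terminal, hence L): (0,0), (0,1), (0,2), (0,3).
The remaining L cells, each justified by listing all of its moves:
(1,4): L (options (0,4)(W), (1,0)(W) are all W)
(2,0): L (sole option (1,0)(W) is W)
(2,1): L (sole option (1,1)(W) is W)
(2,2): L (sole option (1,2)(W) is W)
(2,3): L (sole option (1,3)(W) is W)
(3,4): L (options (2,4)(W), (3,0)(W) are all W)
(4,0): L (sole option (3,0)(W) is W)
(4,1): L (sole option (3,1)(W) is W)
(4,2): L (sole option (3,2)(W) is W)
(4,3): L (sole option (3,3)(W) is W)
Every other cell has at least one move into one of the L cells above, so it is W.
From (4,4), the L positions reachable in one move are: (3,4), (4,0). Any move reaching one of these is winning.

Move to (3,4).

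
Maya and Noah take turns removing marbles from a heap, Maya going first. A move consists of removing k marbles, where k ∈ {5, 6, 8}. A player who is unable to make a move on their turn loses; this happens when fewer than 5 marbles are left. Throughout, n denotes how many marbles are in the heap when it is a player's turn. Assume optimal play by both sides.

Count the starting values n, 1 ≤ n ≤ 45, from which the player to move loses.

Compute win/loss labels from the base case upward. A position with no move is L. Any other position is W if it can reach an L in one move, else L.
n=0: no move → L
n=1: no move → L
n=2: no move → L
n=3: no move → L
n=4: no move → L
n=5: can move to 0, which is L ⇒ W
n=6: can move to 1, which is L ⇒ W
n=7: can move to 2, which is L ⇒ W
n=8: can move to 3, which is L ⇒ W
n=9: can move to 4, which is L ⇒ W
n=10: can move to 4, which is L ⇒ W
n=11: can move to 3, which is L ⇒ W
n=12: can move to 4, which is L ⇒ W
n=13: moves to 8(W), 7(W), 5(W); every one is W ⇒ L
n=14: moves to 9(W), 8(W), 6(W); every one is W ⇒ L
n=15: moves to 10(W), 9(W), 7(W); every one is W ⇒ L
n=16: moves to 11(W), 10(W), 8(W); every one is W ⇒ L
n=17: moves to 12(W), 11(W), 9(W); every one is W ⇒ L
n=18: can move to 13, which is L ⇒ W
n=19: can move to 14, which is L ⇒ W
n=20: can move to 15, which is L ⇒ W
n=21: can move to 16, which is L ⇒ W
n=22: can move to 17, which is L ⇒ W
n=23: can move to 17, which is L ⇒ W
n=24: can move to 16, which is L ⇒ W
n=25: can move to 17, which is L ⇒ W
n=26: moves to 21(W), 20(W), 18(W); every one is W ⇒ L
n=27: moves to 22(W), 21(W), 19(W); every one is W ⇒ L
n=28: moves to 23(W), 22(W), 20(W); every one is W ⇒ L
n=29: moves to 24(W), 23(W), 21(W); every one is W ⇒ L
n=30: moves to 25(W), 24(W), 22(W); every one is W ⇒ L
n=31: can move to 26, which is L ⇒ W
n=32: can move to 27, which is L ⇒ W
n=33: can move to 28, which is L ⇒ W
n=34: can move to 29, which is L ⇒ W
n=35: can move to 30, which is L ⇒ W
n=36: can move to 30, which is L ⇒ W
n=37: can move to 29, which is L ⇒ W
n=38: can move to 30, which is L ⇒ W
n=39: moves to 34(W), 33(W), 31(W); every one is W ⇒ L
n=40: moves to 35(W), 34(W), 32(W); every one is W ⇒ L
n=41: moves to 36(W), 35(W), 33(W); every one is W ⇒ L
n=42: moves to 37(W), 36(W), 34(W); every one is W ⇒ L
n=43: moves to 38(W), 37(W), 35(W); every one is W ⇒ L
n=44: can move to 39, which is L ⇒ W
n=45: can move to 40, which is L ⇒ W
L entries with 1 ≤ n ≤ 45 (n=0 is outside the asked range and is not counted): n = 1, 2, 3, 4, 13, 14, 15, 16, 17, 26, 27, 28, 29, 30, 39, 40, 41, 42, 43; that makes 19.

19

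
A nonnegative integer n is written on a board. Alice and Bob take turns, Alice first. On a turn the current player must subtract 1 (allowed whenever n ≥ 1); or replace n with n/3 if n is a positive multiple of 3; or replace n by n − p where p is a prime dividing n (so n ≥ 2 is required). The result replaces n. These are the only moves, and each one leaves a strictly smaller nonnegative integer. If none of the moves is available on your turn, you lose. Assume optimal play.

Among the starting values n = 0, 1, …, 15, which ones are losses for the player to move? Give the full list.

0, 4, 8, 14

Label each position W (a win for the player to move) or L (a loss). A position with no legal move is L; any other position is W exactly when some move reaches an L, and L when every move reaches a W.
n=0: no move → L
n=1: can move to 0, which is L ⇒ W
n=2: can move to 0, which is L ⇒ W
n=3: can move to 0, which is L ⇒ W
n=4: moves to 2(W), 3(W); every one is W ⇒ L
n=5: can move to 0, which is L ⇒ W
n=6: can move to 4, which is L ⇒ W
n=7: can move to 0, which is L ⇒ W
n=8: moves to 6(W), 7(W); every one is W ⇒ L
n=9: can move to 8, which is L ⇒ W
n=10: can move to 8, which is L ⇒ W
n=11: can move to 0, which is L ⇒ W
n=12: can move to 4, which is L ⇒ W
n=13: can move to 0, which is L ⇒ W
n=14: moves to 7(W), 12(W), 13(W); every one is W ⇒ L
n=15: can move to 14, which is L ⇒ W
The losing starting values of n are exactly the entries labelled L in this table (4 of them).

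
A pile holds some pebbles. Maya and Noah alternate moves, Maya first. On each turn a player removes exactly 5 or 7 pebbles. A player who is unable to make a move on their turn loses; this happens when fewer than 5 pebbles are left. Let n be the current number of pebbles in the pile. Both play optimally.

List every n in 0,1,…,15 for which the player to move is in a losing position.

Label each position W (a win for the player to move) or L (a loss). A position with no legal move is L; any other position is W exactly when some move reaches an L, and L when every move reaches a W.
n=0: no move → L
n=1: no move → L
n=2: no move → L
n=3: no move → L
n=4: no move → L
n=5: reaches L-position 0 → W
n=6: reaches L-position 1 → W
n=7: reaches L-position 2 → W
n=8: reaches L-position 3 → W
n=9: reaches L-position 4 → W
n=10: reaches L-position 3 → W
n=11: reaches L-position 4 → W
n=12: only reaches 7(W), 5(W), all W → L
n=13: only reaches 8(W), 6(W), all W → L
n=14: only reaches 9(W), 7(W), all W → L
n=15: only reaches 10(W), 8(W), all W → L
The losing starting values of n are exactly the entries labelled L in this table (9 of them).

0, 1, 2, 3, 4, 12, 13, 14, 15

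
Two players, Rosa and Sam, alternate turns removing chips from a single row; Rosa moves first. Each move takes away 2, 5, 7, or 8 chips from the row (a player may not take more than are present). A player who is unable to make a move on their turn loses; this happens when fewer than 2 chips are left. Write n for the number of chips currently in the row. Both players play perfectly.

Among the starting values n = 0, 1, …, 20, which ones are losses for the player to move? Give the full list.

Positions with no move are L. A position that does have a move is losing for the player to move precisely when every available move leads to a winning position for the opponent. Fill in the labels:
n=0: no move → L
n=1: no move → L
n=2: →0(L), so W
n=3: →1(L), so W
n=4: →2(W) only, which is W, so L
n=5: →0(L), so W
n=6: →4(L), so W
n=7: →0(L), so W
n=8: →1(L), so W
n=9: →4(L), so W
n=10: →8(W), 5(W), 3(W), 2(W) — all W, so L
n=11: →4(L), so W
n=12: →10(L), so W
n=13: →11(W), 8(W), 6(W), 5(W) — all W, so L
n=14: →12(W), 9(W), 7(W), 6(W) — all W, so L
n=15: →13(L), so W
n=16: →14(L), so W
n=17: →10(L), so W
n=18: →13(L), so W
n=19: →14(L), so W
n=20: →13(L), so W
Reading off the rows marked L gives the requested list; there are 6 such values of n.

0, 1, 4, 10, 13, 14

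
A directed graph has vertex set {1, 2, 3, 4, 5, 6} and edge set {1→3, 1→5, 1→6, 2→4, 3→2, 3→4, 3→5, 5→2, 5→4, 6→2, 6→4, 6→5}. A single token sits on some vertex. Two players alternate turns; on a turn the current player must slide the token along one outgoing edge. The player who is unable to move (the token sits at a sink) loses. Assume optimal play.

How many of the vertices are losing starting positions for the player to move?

Build the W/L table. Terminal = L. A non-terminal position is W if it has a move to some L; otherwise it is L.
Every edge goes from a vertex to one that appears earlier in the order 4, 2, 5, 3, 6, 1, so processing vertices in that order labels each vertex after all of its successors.
4: no outgoing edge → L
2: reaches L-position 4 → W
5: reaches L-position 4 → W
3: reaches L-position 4 → W
6: reaches L-position 4 → W
1: only reaches 6(W), 3(W), 5(W), all W → L
The L vertices are 1, 4; that is 2 in all.

2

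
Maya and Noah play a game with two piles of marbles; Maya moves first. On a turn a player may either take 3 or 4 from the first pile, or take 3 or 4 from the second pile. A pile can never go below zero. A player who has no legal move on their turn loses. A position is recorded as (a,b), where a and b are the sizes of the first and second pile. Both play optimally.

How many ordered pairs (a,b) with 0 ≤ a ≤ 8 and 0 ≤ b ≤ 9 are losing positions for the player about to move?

Label each position W (a win for the player to move) or L (a loss). A position with no legal move is L; any other position is W exactly when some move reaches an L, and L when every move reaches a W.
Every move lowers a or b (never raises either), so fill the grid row by row in increasing a, and left to right within a row: each cell's successors are then already labelled.
      b=0  b=1  b=2  b=3  b=4  b=5  b=6  b=7  b=8  b=9
a=0:    L    L    L    W    W    W    W    L    L    L
a=1:    L    L    L    W    W    W    W    L    L    L
a=2:    L    L    L    W    W    W    W    L    L    L
a=3:    W    W    W    L    L    L    W    W    W    W
a=4:    W    W    W    L    L    L    W    W    W    W
a=5:    W    W    W    L    L    L    W    W    W    W
a=6:    W    W    W    W    W    W    L    W    W    W
a=7:    L    L    L    W    W    W    W    L    L    L
a=8:    L    L    L    W    W    W    W    L    L    L
Cells with no legal move (terminal, hence L): (0,0), (0,1), (0,2), (1,0), (1,1), (1,2), (2,0), (2,1), (2,2).
The remaining L cells, each justified by listing all of its moves:
(0,7): L (options (0,4)(W), (0,3)(W) are all W)
(0,8): L (options (0,5)(W), (0,4)(W) are all W)
(0,9): L (options (0,6)(W), (0,5)(W) are all W)
(1,7): L (options (1,4)(W), (1,3)(W) are all W)
(1,8): L (options (1,5)(W), (1,4)(W) are all W)
(1,9): L (options (1,6)(W), (1,5)(W) are all W)
(2,7): L (options (2,4)(W), (2,3)(W) are all W)
(2,8): L (options (2,5)(W), (2,4)(W) are all W)
(2,9): L (options (2,6)(W), (2,5)(W) are all W)
(3,3): L (options (0,3)(W), (3,0)(W) are all W)
(3,4): L (options (0,4)(W), (3,1)(W), (3,0)(W) are all W)
(3,5): L (options (0,5)(W), (3,2)(W), (3,1)(W) are all W)
(4,3): L (options (1,3)(W), (0,3)(W), (4,0)(W) are all W)
(4,4): L (options (1,4)(W), (0,4)(W), (4,1)(W), (4,0)(W) are all W)
(4,5): L (options (1,5)(W), (0,5)(W), (4,2)(W), (4,1)(W) are all W)
(5,3): L (options (2,3)(W), (1,3)(W), (5,0)(W) are all W)
(5,4): L (options (2,4)(W), (1,4)(W), (5,1)(W), (5,0)(W) are all W)
(5,5): L (options (2,5)(W), (1,5)(W), (5,2)(W), (5,1)(W) are all W)
(6,6): L (options (3,6)(W), (2,6)(W), (6,3)(W), (6,2)(W) are all W)
(7,0): L (options (4,0)(W), (3,0)(W) are all W)
(7,1): L (options (4,1)(W), (3,1)(W) are all W)
(7,2): L (options (4,2)(W), (3,2)(W) are all W)
(7,7): L (options (4,7)(W), (3,7)(W), (7,4)(W), (7,3)(W) are all W)
(7,8): L (options (4,8)(W), (3,8)(W), (7,5)(W), (7,4)(W) are all W)
(7,9): L (options (4,9)(W), (3,9)(W), (7,6)(W), (7,5)(W) are all W)
(8,0): L (options (5,0)(W), (4,0)(W) are all W)
(8,1): L (options (5,1)(W), (4,1)(W) are all W)
(8,2): L (options (5,2)(W), (4,2)(W) are all W)
(8,7): L (options (5,7)(W), (4,7)(W), (8,4)(W), (8,3)(W) are all W)
(8,8): L (options (5,8)(W), (4,8)(W), (8,5)(W), (8,4)(W) are all W)
(8,9): L (options (5,9)(W), (4,9)(W), (8,6)(W), (8,5)(W) are all W)
Every other cell has at least one move into one of the L cells above, so it is W.
L cells per row: a=0: 6, a=1: 6, a=2: 6, a=3: 3, a=4: 3, a=5: 3, a=6: 1, a=7: 6, a=8: 6; total 40.

40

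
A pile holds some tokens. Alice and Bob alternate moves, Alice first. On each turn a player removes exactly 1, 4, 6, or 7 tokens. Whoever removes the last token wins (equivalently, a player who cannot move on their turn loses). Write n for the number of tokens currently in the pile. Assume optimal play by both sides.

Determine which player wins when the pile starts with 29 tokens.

Alice wins.

Label each position W (a win for the player to move) or L (a loss). A position with no legal move is L; any other position is W exactly when some move reaches an L, and L when every move reaches a W.
n=0: no move → L
n=1: reaches L-position 0 → W
n=2: only reaches 1(W), which is W → L
n=3: reaches L-position 2 → W
n=4: reaches L-position 0 → W
n=5: only reaches 4(W), 1(W), all W → L
n=6: reaches L-position 5 → W
n=7: reaches L-position 0 → W
n=8: reaches L-position 2 → W
n=9: reaches L-position 5 → W
n=10: only reaches 9(W), 6(W), 4(W), 3(W), all W → L
n=11: reaches L-position 10 → W
n=12: reaches L-position 5 → W
n=13: only reaches 12(W), 9(W), 7(W), 6(W), all W → L
n=14: reaches L-position 13 → W
n=15: only reaches 14(W), 11(W), 9(W), 8(W), all W → L
n=16: reaches L-position 15 → W
n=17: reaches L-position 13 → W
n=18: only reaches 17(W), 14(W), 12(W), 11(W), all W → L
n=19: reaches L-position 18 → W
n=20: reaches L-position 13 → W
n=21: reaches L-position 15 → W
n=22: reaches L-position 18 → W
n=23: only reaches 22(W), 19(W), 17(W), 16(W), all W → L
n=24: reaches L-position 23 → W
n=25: reaches L-position 18 → W
n=26: only reaches 25(W), 22(W), 20(W), 19(W), all W → L
n=27: reaches L-position 26 → W
n=28: only reaches 27(W), 24(W), 22(W), 21(W), all W → L
n=29: reaches L-position 28 → W
From 29 Alice can remove 1, leaving 28, reaching an L position.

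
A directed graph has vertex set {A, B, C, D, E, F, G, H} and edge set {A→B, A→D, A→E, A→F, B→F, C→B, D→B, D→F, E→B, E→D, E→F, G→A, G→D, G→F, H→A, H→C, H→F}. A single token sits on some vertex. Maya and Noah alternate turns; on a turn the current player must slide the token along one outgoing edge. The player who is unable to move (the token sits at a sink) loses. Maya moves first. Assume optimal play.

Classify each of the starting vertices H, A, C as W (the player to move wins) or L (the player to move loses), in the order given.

Compute win/loss labels from the base case upward. A position with no move is L. Any other position is W if it can reach an L in one move, else L.
Every edge goes from a vertex to one that appears earlier in the order F, B, D, E, A, G, C, H, so processing vertices in that order labels each vertex after all of its successors.
F: no outgoing edge → L
B: W (go to F, an L position)
D: W (go to F, an L position)
E: W (go to F, an L position)
A: W (go to F, an L position)
G: W (go to F, an L position)
C: L (sole option B(W) is W)
H: W (go to C, an L position)

H: W, A: W, C: L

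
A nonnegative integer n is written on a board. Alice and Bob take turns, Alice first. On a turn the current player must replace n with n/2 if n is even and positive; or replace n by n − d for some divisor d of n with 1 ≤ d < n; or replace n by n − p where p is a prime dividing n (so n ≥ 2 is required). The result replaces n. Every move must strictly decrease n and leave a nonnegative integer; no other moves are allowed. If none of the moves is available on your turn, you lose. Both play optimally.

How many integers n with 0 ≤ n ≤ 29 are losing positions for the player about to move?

Work bottom-up. With no move the player to move loses. Otherwise the position is W if at least one move leads to an L position for the opponent, and L if every move leads to a W.
n=0: no move → L
n=1: no move → L
n=2: →0(L), so W
n=3: →0(L), so W
n=4: →2(W), 3(W) — all W, so L
n=5: →0(L), so W
n=6: →4(L), so W
n=7: →0(L), so W
n=8: →4(L), so W
n=9: →6(W), 8(W) — all W, so L
n=10: →9(L), so W
n=11: →0(L), so W
n=12: →9(L), so W
n=13: →0(L), so W
n=14: →7(W), 12(W), 13(W) — all W, so L
n=15: →14(L), so W
n=16: →14(L), so W
n=17: →0(L), so W
n=18: →9(L), so W
n=19: →0(L), so W
n=20: →10(W), 15(W), 16(W), 18(W), 19(W) — all W, so L
n=21: →14(L), so W
n=22: →20(L), so W
n=23: →0(L), so W
n=24: →20(L), so W
n=25: →20(L), so W
n=26: →13(W), 24(W), 25(W) — all W, so L
n=27: →26(L), so W
n=28: →14(L), so W
n=29: →0(L), so W
L entries with 0 ≤ n ≤ 29: n = 0, 1, 4, 9, 14, 20, 26; that makes 7.

7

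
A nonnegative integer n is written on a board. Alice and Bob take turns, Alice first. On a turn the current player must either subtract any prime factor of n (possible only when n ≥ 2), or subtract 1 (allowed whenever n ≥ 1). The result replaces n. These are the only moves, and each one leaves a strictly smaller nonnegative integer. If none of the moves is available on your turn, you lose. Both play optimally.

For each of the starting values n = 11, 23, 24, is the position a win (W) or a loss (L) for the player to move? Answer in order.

Compute win/loss labels from the base case upward. A position with no move is L. Any other position is W if it can reach an L in one move, else L.
n=0: no move → L
n=1: can move to 0, which is L ⇒ W
n=2: can move to 0, which is L ⇒ W
n=3: can move to 0, which is L ⇒ W
n=4: moves to 2(W), 3(W); every one is W ⇒ L
n=5: can move to 0, which is L ⇒ W
n=6: can move to 4, which is L ⇒ W
n=7: can move to 0, which is L ⇒ W
n=8: moves to 6(W), 7(W); every one is W ⇒ L
n=9: can move to 8, which is L ⇒ W
n=10: can move to 8, which is L ⇒ W
n=11: can move to 0, which is L ⇒ W
n=12: moves to 9(W), 10(W), 11(W); every one is W ⇒ L
n=13: can move to 0, which is L ⇒ W
n=14: can move to 12, which is L ⇒ W
n=15: can move to 12, which is L ⇒ W
n=16: moves to 14(W), 15(W); every one is W ⇒ L
n=17: can move to 0, which is L ⇒ W
n=18: can move to 16, which is L ⇒ W
n=19: can move to 0, which is L ⇒ W
n=20: moves to 15(W), 18(W), 19(W); every one is W ⇒ L
n=21: can move to 20, which is L ⇒ W
n=22: can move to 20, which is L ⇒ W
n=23: can move to 0, which is L ⇒ W
n=24: moves to 21(W), 22(W), 23(W); every one is W ⇒ L

11: W, 23: W, 24: L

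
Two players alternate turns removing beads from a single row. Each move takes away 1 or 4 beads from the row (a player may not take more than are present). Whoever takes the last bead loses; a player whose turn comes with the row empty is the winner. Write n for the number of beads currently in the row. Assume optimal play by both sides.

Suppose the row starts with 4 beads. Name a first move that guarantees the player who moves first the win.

Remove 1, leaving 3.

Classify positions by backward induction: terminal positions (no move available) are W. From any other position, the mover wins iff some move reaches an L.
n=0: no move; the opponent has just taken the last bead and therefore loses → W
n=1: only reaches 0(W), which is W → L
n=2: reaches L-position 1 → W
n=3: only reaches 2(W), which is W → L
n=4: reaches L-position 3 → W
From 4, the L positions reachable in one move are: 3.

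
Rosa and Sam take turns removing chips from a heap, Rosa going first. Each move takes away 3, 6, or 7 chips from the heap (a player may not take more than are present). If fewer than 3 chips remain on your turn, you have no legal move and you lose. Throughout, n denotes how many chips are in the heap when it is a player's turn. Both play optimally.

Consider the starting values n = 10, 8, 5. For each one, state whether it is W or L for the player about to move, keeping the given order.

10: L, 8: W, 5: W

Positions with no move are L. A position that does have a move is losing for the player to move precisely when every available move leads to a winning position for the opponent. Fill in the labels:
n=0: no move → L
n=1: no move → L
n=2: no move → L
n=3: can move to 0, which is L ⇒ W
n=4: can move to 1, which is L ⇒ W
n=5: can move to 2, which is L ⇒ W
n=6: can move to 0, which is L ⇒ W
n=7: can move to 1, which is L ⇒ W
n=8: can move to 2, which is L ⇒ W
n=9: can move to 2, which is L ⇒ W
n=10: moves to 7(W), 4(W), 3(W); every one is W ⇒ L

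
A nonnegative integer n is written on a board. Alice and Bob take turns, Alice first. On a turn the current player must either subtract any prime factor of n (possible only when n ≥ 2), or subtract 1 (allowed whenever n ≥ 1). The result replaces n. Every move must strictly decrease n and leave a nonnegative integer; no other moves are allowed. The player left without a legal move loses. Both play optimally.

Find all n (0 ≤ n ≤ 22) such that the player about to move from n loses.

Use the standard recursion: the mover loses at a terminal position; elsewhere, the mover wins exactly when some move hands the opponent an L position.
n=0: no move → L
n=1: reaches L-position 0 → W
n=2: reaches L-position 0 → W
n=3: reaches L-position 0 → W
n=4: only reaches 2(W), 3(W), all W → L
n=5: reaches L-position 0 → W
n=6: reaches L-position 4 → W
n=7: reaches L-position 0 → W
n=8: only reaches 6(W), 7(W), all W → L
n=9: reaches L-position 8 → W
n=10: reaches L-position 8 → W
n=11: reaches L-position 0 → W
n=12: only reaches 9(W), 10(W), 11(W), all W → L
n=13: reaches L-position 0 → W
n=14: reaches L-position 12 → W
n=15: reaches L-position 12 → W
n=16: only reaches 14(W), 15(W), all W → L
n=17: reaches L-position 0 → W
n=18: reaches L-position 16 → W
n=19: reaches L-position 0 → W
n=20: only reaches 15(W), 18(W), 19(W), all W → L
n=21: reaches L-position 20 → W
n=22: reaches L-position 20 → W
Reading off the rows marked L gives the requested list; there are 6 such values of n.

0, 4, 8, 12, 16, 20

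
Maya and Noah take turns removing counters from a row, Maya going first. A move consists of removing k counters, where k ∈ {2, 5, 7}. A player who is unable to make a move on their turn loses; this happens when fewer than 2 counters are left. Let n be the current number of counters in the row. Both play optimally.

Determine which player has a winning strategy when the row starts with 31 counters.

Maya wins.

Build the W/L table. Terminal = L. A non-terminal position is W if it has a move to some L; otherwise it is L.
n=0: no move → L
n=1: no move → L
n=2: can move to 0, which is L ⇒ W
n=3: can move to 1, which is L ⇒ W
n=4: the only move is to 2(W), a W ⇒ L
n=5: can move to 0, which is L ⇒ W
n=6: can move to 4, which is L ⇒ W
n=7: can move to 0, which is L ⇒ W
n=8: can move to 1, which is L ⇒ W
n=9: can move to 4, which is L ⇒ W
n=10: moves to 8(W), 5(W), 3(W); every one is W ⇒ L
n=11: can move to 4, which is L ⇒ W
n=12: can move to 10, which is L ⇒ W
n=13: moves to 11(W), 8(W), 6(W); every one is W ⇒ L
n=14: moves to 12(W), 9(W), 7(W); every one is W ⇒ L
n=15: can move to 13, which is L ⇒ W
n=16: can move to 14, which is L ⇒ W
n=17: can move to 10, which is L ⇒ W
n=18: can move to 13, which is L ⇒ W
n=19: can move to 14, which is L ⇒ W
n=20: can move to 13, which is L ⇒ W
n=21: can move to 14, which is L ⇒ W
n=22: moves to 20(W), 17(W), 15(W); every one is W ⇒ L
n=23: moves to 21(W), 18(W), 16(W); every one is W ⇒ L
n=24: can move to 22, which is L ⇒ W
n=25: can move to 23, which is L ⇒ W
n=26: moves to 24(W), 21(W), 19(W); every one is W ⇒ L
n=27: can move to 22, which is L ⇒ W
n=28: can move to 26, which is L ⇒ W
n=29: can move to 22, which is L ⇒ W
n=30: can move to 23, which is L ⇒ W
n=31: can move to 26, which is L ⇒ W
The starting position 31 is W: Maya should remove 5, leaving 26, handing over an L position.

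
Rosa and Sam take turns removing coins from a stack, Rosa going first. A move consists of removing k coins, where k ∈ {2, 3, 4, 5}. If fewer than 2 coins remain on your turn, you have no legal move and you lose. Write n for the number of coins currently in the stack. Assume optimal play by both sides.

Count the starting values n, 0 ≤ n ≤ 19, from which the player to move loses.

Label each position W (a win for the player to move) or L (a loss). A position with no legal move is L; any other position is W exactly when some move reaches an L, and L when every move reaches a W.
n=0: no move → L
n=1: no move → L
n=2: reaches L-position 0 → W
n=3: reaches L-position 1 → W
n=4: reaches L-position 1 → W
n=5: reaches L-position 1 → W
n=6: reaches L-position 1 → W
n=7: only reaches 5(W), 4(W), 3(W), 2(W), all W → L
n=8: only reaches 6(W), 5(W), 4(W), 3(W), all W → L
n=9: reaches L-position 7 → W
n=10: reaches L-position 8 → W
n=11: reaches L-position 8 → W
n=12: reaches L-position 8 → W
n=13: reaches L-position 8 → W
n=14: only reaches 12(W), 11(W), 10(W), 9(W), all W → L
n=15: only reaches 13(W), 12(W), 11(W), 10(W), all W → L
n=16: reaches L-position 14 → W
n=17: reaches L-position 15 → W
n=18: reaches L-position 15 → W
n=19: reaches L-position 15 → W
L entries with 0 ≤ n ≤ 19: n = 0, 1, 7, 8, 14, 15; that makes 6.

6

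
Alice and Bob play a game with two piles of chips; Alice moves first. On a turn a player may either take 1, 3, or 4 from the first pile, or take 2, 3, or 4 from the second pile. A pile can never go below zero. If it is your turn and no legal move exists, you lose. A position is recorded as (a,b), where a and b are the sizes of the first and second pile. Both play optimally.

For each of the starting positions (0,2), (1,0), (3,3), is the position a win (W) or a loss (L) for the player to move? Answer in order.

Compute win/loss labels from the base case upward. A position with no move is L. Any other position is W if it can reach an L in one move, else L.
No move ever increases a pile, so every position that can arise here has a ≤ 3 and b ≤ 3; it is enough to label the cells with 0 ≤ a ≤ 3 and 0 ≤ b ≤ 3.
Every move lowers a or b (never raises either), so fill the grid row by row in increasing a, and left to right within a row: each cell's successors are then already labelled.
      b=0  b=1  b=2  b=3
a=0:    L    L    W    W
a=1:    W    W    L    L
a=2:    L    L    W    W
a=3:    W    W    L    L
Cells with no legal move (terminal, hence L): (0,0), (0,1).
The remaining L cells, each justified by listing all of its moves:
(1,2): L (options (0,2)(W), (1,0)(W) are all W)
(1,3): L (options (0,3)(W), (1,1)(W), (1,0)(W) are all W)
(2,0): L (sole option (1,0)(W) is W)
(2,1): L (sole option (1,1)(W) is W)
(3,2): L (options (2,2)(W), (0,2)(W), (3,0)(W) are all W)
(3,3): L (options (2,3)(W), (0,3)(W), (3,1)(W), (3,0)(W) are all W)
Every other cell has at least one move into one of the L cells above, so it is W.
(0,2): the move to (0,0) reaches an L cell, so W
(1,0): the move to (0,0) reaches an L cell, so W
(3,3): one of the L cells justified above, so L

(0,2): W, (1,0): W, (3,3): L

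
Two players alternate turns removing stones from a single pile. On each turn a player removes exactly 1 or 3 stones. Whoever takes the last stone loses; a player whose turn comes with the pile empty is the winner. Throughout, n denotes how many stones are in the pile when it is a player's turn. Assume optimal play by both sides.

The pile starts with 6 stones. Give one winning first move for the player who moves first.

Remove 1, leaving 5.

Work bottom-up. With no move the player to move wins. Otherwise the position is W if at least one move leads to an L position for the opponent, and L if every move leads to a W.
n=0: no move; the opponent has just taken the last stone and therefore loses → W
n=1: →0(W) only, which is W, so L
n=2: →1(L), so W
n=3: →2(W), 0(W) — all W, so L
n=4: →3(L), so W
n=5: →4(W), 2(W) — all W, so L
n=6: →5(L), so W
From 6, the L positions reachable in one move are: 5, 3. Any move reaching one of these is winning.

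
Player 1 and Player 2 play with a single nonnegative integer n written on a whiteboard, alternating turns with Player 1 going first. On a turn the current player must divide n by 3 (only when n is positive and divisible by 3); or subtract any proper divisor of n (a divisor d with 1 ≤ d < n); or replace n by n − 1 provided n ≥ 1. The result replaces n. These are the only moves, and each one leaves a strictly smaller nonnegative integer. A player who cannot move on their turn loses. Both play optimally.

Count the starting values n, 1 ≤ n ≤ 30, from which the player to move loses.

11

Positions with no move are L. A position that does have a move is losing for the player to move precisely when every available move leads to a winning position for the opponent. Fill in the labels:
n=0: no move → L
n=1: →0(L), so W
n=2: →1(W) only, which is W, so L
n=3: →2(L), so W
n=4: →2(L), so W
n=5: →4(W) only, which is W, so L
n=6: →2(L), so W
n=7: →6(W) only, which is W, so L
n=8: →7(L), so W
n=9: →3(W), 6(W), 8(W) — all W, so L
n=10: →5(L), so W
n=11: →10(W) only, which is W, so L
n=12: →9(L), so W
n=13: →12(W) only, which is W, so L
n=14: →7(L), so W
n=15: →5(L), so W
n=16: →8(W), 12(W), 14(W), 15(W) — all W, so L
n=17: →16(L), so W
n=18: →9(L), so W
n=19: →18(W) only, which is W, so L
n=20: →16(L), so W
n=21: →7(L), so W
n=22: →11(L), so W
n=23: →22(W) only, which is W, so L
n=24: →16(L), so W
n=25: →20(W), 24(W) — all W, so L
n=26: →13(L), so W
n=27: →9(L), so W
n=28: →14(W), 21(W), 24(W), 26(W), 27(W) — all W, so L
n=29: →28(L), so W
n=30: →25(L), so W
L entries with 1 ≤ n ≤ 30 (n=0 is outside the asked range and is not counted): n = 2, 5, 7, 9, 11, 13, 16, 19, 23, 25, 28; that makes 11.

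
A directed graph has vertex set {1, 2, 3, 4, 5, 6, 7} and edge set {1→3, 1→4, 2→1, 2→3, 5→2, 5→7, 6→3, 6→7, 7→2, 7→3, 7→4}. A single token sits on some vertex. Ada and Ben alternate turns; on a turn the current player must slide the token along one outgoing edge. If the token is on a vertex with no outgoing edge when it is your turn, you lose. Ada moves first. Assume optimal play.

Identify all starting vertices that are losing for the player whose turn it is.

Work bottom-up. With no move the player to move loses. Otherwise the position is W if at least one move leads to an L position for the opponent, and L if every move leads to a W.
Every edge goes from a vertex to one that appears earlier in the order 4, 3, 1, 2, 7, 6, 5, so processing vertices in that order labels each vertex after all of its successors.
4: no outgoing edge → L
3: no outgoing edge → L
1: →3(L), so W
2: →3(L), so W
7: →3(L), so W
6: →3(L), so W
5: →7(W), 2(W) — all W, so L
Reading off the rows marked L gives the requested list; there are 3 such vertices.

3, 4, 5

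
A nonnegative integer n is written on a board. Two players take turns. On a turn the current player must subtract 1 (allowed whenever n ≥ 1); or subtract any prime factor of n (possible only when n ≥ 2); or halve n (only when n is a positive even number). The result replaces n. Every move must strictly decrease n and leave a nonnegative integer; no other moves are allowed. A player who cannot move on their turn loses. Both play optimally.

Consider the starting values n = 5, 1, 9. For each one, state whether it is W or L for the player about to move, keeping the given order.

Label each position W (a win for the player to move) or L (a loss). A position with no legal move is L; any other position is W exactly when some move reaches an L, and L when every move reaches a W.
n=0: no move → L
n=1: can move to 0, which is L ⇒ W
n=2: can move to 0, which is L ⇒ W
n=3: can move to 0, which is L ⇒ W
n=4: moves to 2(W), 3(W); every one is W ⇒ L
n=5: can move to 0, which is L ⇒ W
n=6: can move to 4, which is L ⇒ W
n=7: can move to 0, which is L ⇒ W
n=8: can move to 4, which is L ⇒ W
n=9: moves to 6(W), 8(W); every one is W ⇒ L

5: W, 1: W, 9: L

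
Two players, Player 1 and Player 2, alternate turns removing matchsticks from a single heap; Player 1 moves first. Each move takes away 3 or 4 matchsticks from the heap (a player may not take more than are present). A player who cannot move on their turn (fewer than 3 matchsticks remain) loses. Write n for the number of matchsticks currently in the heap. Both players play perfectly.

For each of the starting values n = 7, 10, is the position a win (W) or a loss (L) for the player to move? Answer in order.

Label each position W (a win for the player to move) or L (a loss). A position with no legal move is L; any other position is W exactly when some move reaches an L, and L when every move reaches a W.
n=0: no move → L
n=1: no move → L
n=2: no move → L
n=3: →0(L), so W
n=4: →1(L), so W
n=5: →2(L), so W
n=6: →2(L), so W
n=7: →4(W), 3(W) — all W, so L
n=8: →5(W), 4(W) — all W, so L
n=9: →6(W), 5(W) — all W, so L
n=10: →7(L), so W

7: L, 10: W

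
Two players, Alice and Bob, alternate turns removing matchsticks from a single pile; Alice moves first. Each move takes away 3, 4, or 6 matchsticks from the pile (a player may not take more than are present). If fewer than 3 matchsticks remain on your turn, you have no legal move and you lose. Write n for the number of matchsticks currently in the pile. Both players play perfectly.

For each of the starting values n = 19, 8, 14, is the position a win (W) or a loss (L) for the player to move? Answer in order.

Positions with no move are L. A position that does have a move is losing for the player to move precisely when every available move leads to a winning position for the opponent. Fill in the labels:
n=0: no move → L
n=1: no move → L
n=2: no move → L
n=3: →0(L), so W
n=4: →1(L), so W
n=5: →2(L), so W
n=6: →2(L), so W
n=7: →1(L), so W
n=8: →2(L), so W
n=9: →6(W), 5(W), 3(W) — all W, so L
n=10: →7(W), 6(W), 4(W) — all W, so L
n=11: →8(W), 7(W), 5(W) — all W, so L
n=12: →9(L), so W
n=13: →10(L), so W
n=14: →11(L), so W
n=15: →11(L), so W
n=16: →10(L), so W
n=17: →11(L), so W
n=18: →15(W), 14(W), 12(W) — all W, so L
n=19: →16(W), 15(W), 13(W) — all W, so L

19: L, 8: W, 14: W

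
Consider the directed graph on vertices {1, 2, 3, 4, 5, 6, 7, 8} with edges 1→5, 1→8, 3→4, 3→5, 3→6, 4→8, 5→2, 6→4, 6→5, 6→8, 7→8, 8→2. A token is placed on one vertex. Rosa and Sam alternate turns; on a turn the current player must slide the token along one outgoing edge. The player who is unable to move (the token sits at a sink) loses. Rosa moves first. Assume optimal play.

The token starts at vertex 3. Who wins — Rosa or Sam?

Work bottom-up. With no move the player to move loses. Otherwise the position is W if at least one move leads to an L position for the opponent, and L if every move leads to a W.
Every edge goes from a vertex to one that appears earlier in the order 2, 8, 4, 5, 6, 1, 7, 3, so processing vertices in that order labels each vertex after all of its successors.
2: no outgoing edge → L
8: can move to 2, which is L ⇒ W
4: the only move is to 8(W), a W ⇒ L
5: can move to 2, which is L ⇒ W
6: can move to 4, which is L ⇒ W
1: moves to 5(W), 8(W); every one is W ⇒ L
7: the only move is to 8(W), a W ⇒ L
3: can move to 4, which is L ⇒ W
From 3 Rosa can move to 4, reaching an L position.

Rosa wins.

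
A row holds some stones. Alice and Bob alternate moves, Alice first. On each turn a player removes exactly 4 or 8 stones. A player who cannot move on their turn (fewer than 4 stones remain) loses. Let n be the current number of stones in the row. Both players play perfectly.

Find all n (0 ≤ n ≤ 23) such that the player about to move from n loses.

0, 1, 2, 3, 12, 13, 14, 15

Positions with no move are L. A position that does have a move is losing for the player to move precisely when every available move leads to a winning position for the opponent. Fill in the labels:
n=0: no move → L
n=1: no move → L
n=2: no move → L
n=3: no move → L
n=4: W (go to 0, an L position)
n=5: W (go to 1, an L position)
n=6: W (go to 2, an L position)
n=7: W (go to 3, an L position)
n=8: W (go to 0, an L position)
n=9: W (go to 1, an L position)
n=10: W (go to 2, an L position)
n=11: W (go to 3, an L position)
n=12: L (options 8(W), 4(W) are all W)
n=13: L (options 9(W), 5(W) are all W)
n=14: L (options 10(W), 6(W) are all W)
n=15: L (options 11(W), 7(W) are all W)
n=16: W (go to 12, an L position)
n=17: W (go to 13, an L position)
n=18: W (go to 14, an L position)
n=19: W (go to 15, an L position)
n=20: W (go to 12, an L position)
n=21: W (go to 13, an L position)
n=22: W (go to 14, an L position)
n=23: W (go to 15, an L position)
The losing starting values of n are exactly the entries labelled L in this table (8 of them).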